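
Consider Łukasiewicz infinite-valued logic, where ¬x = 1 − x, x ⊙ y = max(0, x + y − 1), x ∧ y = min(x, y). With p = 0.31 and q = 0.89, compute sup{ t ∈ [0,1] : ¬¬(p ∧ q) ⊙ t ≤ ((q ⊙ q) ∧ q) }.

p ∧ q = min(0.31, 0.89) = 0.31
¬(p ∧ q) = 1 − 0.31 = 0.69
¬¬(p ∧ q) = 1 − 0.69 = 0.31
So the left factor is ¬¬(p ∧ q) = 0.31.
q ⊙ q = max(0, 0.89 + 0.89 − 1) = max(0, 0.78) = 0.78
(q ⊙ q) ∧ q = min(0.78, 0.89) = 0.78
So the right-hand bound is (q ⊙ q) ∧ q = 0.78.
The residuum of the Łukasiewicz t-norm gives the supremum: min(1, 1 − 0.31 + 0.78).
1 − 0.31 + 0.78 = 1.47, so t = min(1, 1.47) = 1.00.
Check: 0.31 ⊙ 1.00 = max(0, 0.31) = 0.31 ≤ 0.78.

1.00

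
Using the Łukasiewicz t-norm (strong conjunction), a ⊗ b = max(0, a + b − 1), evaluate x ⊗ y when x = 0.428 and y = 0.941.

0.369

x ⊗ y = max(0, 0.428 + 0.941 − 1) = max(0, 0.369) = 0.369
For comparison, the Gödel (minimum) t-norm min(a, b) would give 0.428.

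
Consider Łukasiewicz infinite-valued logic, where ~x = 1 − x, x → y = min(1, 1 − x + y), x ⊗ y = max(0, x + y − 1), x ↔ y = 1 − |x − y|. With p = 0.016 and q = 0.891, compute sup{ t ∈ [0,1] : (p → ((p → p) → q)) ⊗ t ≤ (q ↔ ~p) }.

0.907

p → p = min(1, 1 − 0.016 + 0.016) = min(1, 1.000) = 1.000
(p → p) → q = min(1, 1 − 1.000 + 0.891) = min(1, 0.891) = 0.891
p → ((p → p) → q) = min(1, 1 − 0.016 + 0.891) = min(1, 1.875) = 1.000
So the left factor is p → ((p → p) → q) = 1.000.
~p = 1 − 0.016 = 0.984
q ↔ ~p = 1 − |0.891 − 0.984| = 1 − 0.093 = 0.907
So the right-hand bound is q ↔ ~p = 0.907.
The residuum of the Łukasiewicz t-norm gives the supremum: min(1, 1 − 1.000 + 0.907).
1 − 1.000 + 0.907 = 0.907, so t = min(1, 0.907) = 0.907.
Check: 1.000 ⊗ 0.907 = max(0, 0.907) = 0.907 ≤ 0.907.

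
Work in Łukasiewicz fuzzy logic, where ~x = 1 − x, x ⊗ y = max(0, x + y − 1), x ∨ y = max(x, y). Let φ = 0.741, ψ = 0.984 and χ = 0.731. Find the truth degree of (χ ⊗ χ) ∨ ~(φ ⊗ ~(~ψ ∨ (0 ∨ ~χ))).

0.528

χ ⊗ χ = max(0, 0.731 + 0.731 − 1) = max(0, 0.462) = 0.462
~ψ = 1 − 0.984 = 0.016
~χ = 1 − 0.731 = 0.269
0 ∨ ~χ = max(0.000, 0.269) = 0.269
~ψ ∨ (0 ∨ ~χ) = max(0.016, 0.269) = 0.269
~(~ψ ∨ (0 ∨ ~χ)) = 1 − 0.269 = 0.731
φ ⊗ ~(~ψ ∨ (0 ∨ ~χ)) = max(0, 0.741 + 0.731 − 1) = max(0, 0.472) = 0.472
~(φ ⊗ ~(~ψ ∨ (0 ∨ ~χ))) = 1 − 0.472 = 0.528
(χ ⊗ χ) ∨ ~(φ ⊗ ~(~ψ ∨ (0 ∨ ~χ))) = max(0.462, 0.528) = 0.528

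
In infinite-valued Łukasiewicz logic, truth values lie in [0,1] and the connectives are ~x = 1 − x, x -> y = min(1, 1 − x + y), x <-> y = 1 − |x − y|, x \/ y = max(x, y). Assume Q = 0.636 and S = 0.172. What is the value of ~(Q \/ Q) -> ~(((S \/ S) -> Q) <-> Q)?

Q \/ Q = max(0.636, 0.636) = 0.636
~(Q \/ Q) = 1 − 0.636 = 0.364
S \/ S = max(0.172, 0.172) = 0.172
(S \/ S) -> Q = min(1, 1 − 0.172 + 0.636) = min(1, 1.464) = 1.000
((S \/ S) -> Q) <-> Q = 1 − |1.000 − 0.636| = 1 − 0.364 = 0.636
~(((S \/ S) -> Q) <-> Q) = 1 − 0.636 = 0.364
~(Q \/ Q) -> ~(((S \/ S) -> Q) <-> Q) = min(1, 1 − 0.364 + 0.364) = min(1, 1.000) = 1.000

1.000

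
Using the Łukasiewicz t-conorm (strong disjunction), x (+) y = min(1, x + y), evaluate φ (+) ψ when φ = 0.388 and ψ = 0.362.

φ (+) ψ = min(1, 0.388 + 0.362) = min(1, 0.750) = 0.750
For comparison, the Gödel t-conorm max(x, y) would give 0.388.

0.750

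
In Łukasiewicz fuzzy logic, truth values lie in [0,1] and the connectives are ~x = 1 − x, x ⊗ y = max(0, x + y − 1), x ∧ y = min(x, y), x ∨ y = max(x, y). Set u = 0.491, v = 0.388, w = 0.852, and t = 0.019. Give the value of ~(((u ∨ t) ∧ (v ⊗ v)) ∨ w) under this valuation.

u ∨ t = max(0.491, 0.019) = 0.491
v ⊗ v = max(0, 0.388 + 0.388 − 1) = max(0, -0.224) = 0.000
(u ∨ t) ∧ (v ⊗ v) = min(0.491, 0.000) = 0.000
((u ∨ t) ∧ (v ⊗ v)) ∨ w = max(0.000, 0.852) = 0.852
~(((u ∨ t) ∧ (v ⊗ v)) ∨ w) = 1 − 0.852 = 0.148

0.148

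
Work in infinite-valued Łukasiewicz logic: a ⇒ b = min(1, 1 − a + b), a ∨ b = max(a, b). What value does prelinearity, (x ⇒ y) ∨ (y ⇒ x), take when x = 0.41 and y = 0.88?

x ⇒ y = min(1, 1 − 0.41 + 0.88) = min(1, 1.47) = 1.00
y ⇒ x = min(1, 1 − 0.88 + 0.41) = min(1, 0.53) = 0.53
(x ⇒ y) ∨ (y ⇒ x) = max(1.00, 0.53) = 1.00
(As expected: a Ł∞-tautology — holds in every MV-chain.)

1.00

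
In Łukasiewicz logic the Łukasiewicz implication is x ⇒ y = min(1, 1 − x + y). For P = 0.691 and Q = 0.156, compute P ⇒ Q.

0.465

P ⇒ Q = min(1, 1 − 0.691 + 0.156) = min(1, 0.465) = 0.465
For comparison, the Gödel implication (1 if x ≤ y else y) would give 0.156.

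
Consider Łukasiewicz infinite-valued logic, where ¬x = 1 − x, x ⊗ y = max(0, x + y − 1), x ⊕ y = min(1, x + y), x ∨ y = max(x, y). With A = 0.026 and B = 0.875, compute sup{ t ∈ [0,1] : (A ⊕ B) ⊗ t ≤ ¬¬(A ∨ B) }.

A ⊕ B = min(1, 0.026 + 0.875) = min(1, 0.901) = 0.901
So the left factor is A ⊕ B = 0.901.
A ∨ B = max(0.026, 0.875) = 0.875
¬(A ∨ B) = 1 − 0.875 = 0.125
¬¬(A ∨ B) = 1 − 0.125 = 0.875
So the right-hand bound is ¬¬(A ∨ B) = 0.875.
The residuum of the Łukasiewicz t-norm gives the supremum: min(1, 1 − 0.901 + 0.875).
1 − 0.901 + 0.875 = 0.974, so t = min(1, 0.974) = 0.974.
Check: 0.901 ⊗ 0.974 = max(0, 0.875) = 0.875 ≤ 0.875.

0.974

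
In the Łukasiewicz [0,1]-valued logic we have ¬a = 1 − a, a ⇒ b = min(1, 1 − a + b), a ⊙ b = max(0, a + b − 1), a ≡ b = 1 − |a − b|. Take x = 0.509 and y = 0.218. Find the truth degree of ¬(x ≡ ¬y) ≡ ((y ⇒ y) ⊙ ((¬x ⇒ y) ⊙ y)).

¬y = 1 − 0.218 = 0.782
x ≡ ¬y = 1 − |0.509 − 0.782| = 1 − 0.273 = 0.727
¬(x ≡ ¬y) = 1 − 0.727 = 0.273
y ⇒ y = min(1, 1 − 0.218 + 0.218) = min(1, 1.000) = 1.000
¬x = 1 − 0.509 = 0.491
¬x ⇒ y = min(1, 1 − 0.491 + 0.218) = min(1, 0.727) = 0.727
(¬x ⇒ y) ⊙ y = max(0, 0.727 + 0.218 − 1) = max(0, -0.055) = 0.000
(y ⇒ y) ⊙ ((¬x ⇒ y) ⊙ y) = max(0, 1.000 + 0.000 − 1) = max(0, 0.000) = 0.000
¬(x ≡ ¬y) ≡ ((y ⇒ y) ⊙ ((¬x ⇒ y) ⊙ y)) = 1 − |0.273 − 0.000| = 1 − 0.273 = 0.727

0.727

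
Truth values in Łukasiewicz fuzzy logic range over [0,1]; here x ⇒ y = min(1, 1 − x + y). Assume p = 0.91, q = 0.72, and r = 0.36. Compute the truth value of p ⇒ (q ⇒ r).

q ⇒ r = min(1, 1 − 0.72 + 0.36) = min(1, 0.64) = 0.64
p ⇒ (q ⇒ r) = min(1, 1 − 0.91 + 0.64) = min(1, 0.73) = 0.73

0.73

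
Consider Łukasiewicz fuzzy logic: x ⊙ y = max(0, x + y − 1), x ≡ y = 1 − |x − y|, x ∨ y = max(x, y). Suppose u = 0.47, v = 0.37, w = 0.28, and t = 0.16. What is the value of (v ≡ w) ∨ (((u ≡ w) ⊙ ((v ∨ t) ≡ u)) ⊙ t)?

0.91

v ≡ w = 1 − |0.37 − 0.28| = 1 − 0.09 = 0.91
u ≡ w = 1 − |0.47 − 0.28| = 1 − 0.19 = 0.81
v ∨ t = max(0.37, 0.16) = 0.37
(v ∨ t) ≡ u = 1 − |0.37 − 0.47| = 1 − 0.10 = 0.90
(u ≡ w) ⊙ ((v ∨ t) ≡ u) = max(0, 0.81 + 0.90 − 1) = max(0, 0.71) = 0.71
((u ≡ w) ⊙ ((v ∨ t) ≡ u)) ⊙ t = max(0, 0.71 + 0.16 − 1) = max(0, -0.13) = 0.00
(v ≡ w) ∨ (((u ≡ w) ⊙ ((v ∨ t) ≡ u)) ⊙ t) = max(0.91, 0.00) = 0.91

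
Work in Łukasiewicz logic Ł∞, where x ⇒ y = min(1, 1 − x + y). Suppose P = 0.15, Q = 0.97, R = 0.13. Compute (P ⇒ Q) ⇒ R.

0.13

P ⇒ Q = min(1, 1 − 0.15 + 0.97) = min(1, 1.82) = 1.00
(P ⇒ Q) ⇒ R = min(1, 1 − 1.00 + 0.13) = min(1, 0.13) = 0.13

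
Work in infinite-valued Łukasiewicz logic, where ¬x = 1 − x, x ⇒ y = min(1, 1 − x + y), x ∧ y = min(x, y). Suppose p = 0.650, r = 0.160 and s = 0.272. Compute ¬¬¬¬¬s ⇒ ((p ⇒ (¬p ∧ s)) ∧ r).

¬s = 1 − 0.272 = 0.728
¬¬s = 1 − 0.728 = 0.272
¬¬¬s = 1 − 0.272 = 0.728
¬¬¬¬s = 1 − 0.728 = 0.272
¬¬¬¬¬s = 1 − 0.272 = 0.728
¬p = 1 − 0.650 = 0.350
¬p ∧ s = min(0.350, 0.272) = 0.272
p ⇒ (¬p ∧ s) = min(1, 1 − 0.650 + 0.272) = min(1, 0.622) = 0.622
(p ⇒ (¬p ∧ s)) ∧ r = min(0.622, 0.160) = 0.160
¬¬¬¬¬s ⇒ ((p ⇒ (¬p ∧ s)) ∧ r) = min(1, 1 − 0.728 + 0.160) = min(1, 0.432) = 0.432

0.432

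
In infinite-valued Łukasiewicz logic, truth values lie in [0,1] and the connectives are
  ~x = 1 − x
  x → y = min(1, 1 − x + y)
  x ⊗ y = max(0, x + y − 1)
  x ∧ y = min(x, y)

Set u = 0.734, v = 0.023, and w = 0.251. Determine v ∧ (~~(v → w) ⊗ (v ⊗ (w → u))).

v → w = min(1, 1 − 0.023 + 0.251) = min(1, 1.228) = 1.000
~(v → w) = 1 − 1.000 = 0.000
~~(v → w) = 1 − 0.000 = 1.000
w → u = min(1, 1 − 0.251 + 0.734) = min(1, 1.483) = 1.000
v ⊗ (w → u) = max(0, 0.023 + 1.000 − 1) = max(0, 0.023) = 0.023
~~(v → w) ⊗ (v ⊗ (w → u)) = max(0, 1.000 + 0.023 − 1) = max(0, 0.023) = 0.023
v ∧ (~~(v → w) ⊗ (v ⊗ (w → u))) = min(0.023, 0.023) = 0.023

0.023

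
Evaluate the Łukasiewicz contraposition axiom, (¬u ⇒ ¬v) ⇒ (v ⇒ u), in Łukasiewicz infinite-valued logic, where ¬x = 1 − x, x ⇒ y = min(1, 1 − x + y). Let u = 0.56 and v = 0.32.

1.00

¬u = 1 − 0.56 = 0.44
¬v = 1 − 0.32 = 0.68
¬u ⇒ ¬v = min(1, 1 − 0.44 + 0.68) = min(1, 1.24) = 1.00
v ⇒ u = min(1, 1 − 0.32 + 0.56) = min(1, 1.24) = 1.00
(¬u ⇒ ¬v) ⇒ (v ⇒ u) = min(1, 1 − 1.00 + 1.00) = min(1, 1.00) = 1.00
(As expected: an axiom of Ł∞, always 1.)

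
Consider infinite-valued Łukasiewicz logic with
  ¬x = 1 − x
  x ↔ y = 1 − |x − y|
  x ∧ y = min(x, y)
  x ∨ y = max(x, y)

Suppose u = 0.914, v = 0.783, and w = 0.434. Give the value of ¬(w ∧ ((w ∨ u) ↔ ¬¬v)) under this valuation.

w ∨ u = max(0.434, 0.914) = 0.914
¬v = 1 − 0.783 = 0.217
¬¬v = 1 − 0.217 = 0.783
(w ∨ u) ↔ ¬¬v = 1 − |0.914 − 0.783| = 1 − 0.131 = 0.869
w ∧ ((w ∨ u) ↔ ¬¬v) = min(0.434, 0.869) = 0.434
¬(w ∧ ((w ∨ u) ↔ ¬¬v)) = 1 − 0.434 = 0.566

0.566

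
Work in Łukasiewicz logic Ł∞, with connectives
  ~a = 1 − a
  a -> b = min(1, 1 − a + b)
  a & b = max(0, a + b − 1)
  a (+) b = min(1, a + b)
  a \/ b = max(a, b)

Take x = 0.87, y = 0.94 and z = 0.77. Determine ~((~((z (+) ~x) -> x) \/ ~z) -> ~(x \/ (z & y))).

0.10

~x = 1 − 0.87 = 0.13
z (+) ~x = min(1, 0.77 + 0.13) = min(1, 0.90) = 0.90
(z (+) ~x) -> x = min(1, 1 − 0.90 + 0.87) = min(1, 0.97) = 0.97
~((z (+) ~x) -> x) = 1 − 0.97 = 0.03
~z = 1 − 0.77 = 0.23
~((z (+) ~x) -> x) \/ ~z = max(0.03, 0.23) = 0.23
z & y = max(0, 0.77 + 0.94 − 1) = max(0, 0.71) = 0.71
x \/ (z & y) = max(0.87, 0.71) = 0.87
~(x \/ (z & y)) = 1 − 0.87 = 0.13
(~((z (+) ~x) -> x) \/ ~z) -> ~(x \/ (z & y)) = min(1, 1 − 0.23 + 0.13) = min(1, 0.90) = 0.90
~((~((z (+) ~x) -> x) \/ ~z) -> ~(x \/ (z & y))) = 1 − 0.90 = 0.10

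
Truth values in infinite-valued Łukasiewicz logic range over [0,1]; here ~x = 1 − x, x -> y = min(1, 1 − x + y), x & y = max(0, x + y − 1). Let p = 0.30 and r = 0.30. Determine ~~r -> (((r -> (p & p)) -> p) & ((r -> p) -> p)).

0.70

~r = 1 − 0.30 = 0.70
~~r = 1 − 0.70 = 0.30
p & p = max(0, 0.30 + 0.30 − 1) = max(0, -0.40) = 0.00
r -> (p & p) = min(1, 1 − 0.30 + 0.00) = min(1, 0.70) = 0.70
(r -> (p & p)) -> p = min(1, 1 − 0.70 + 0.30) = min(1, 0.60) = 0.60
r -> p = min(1, 1 − 0.30 + 0.30) = min(1, 1.00) = 1.00
(r -> p) -> p = min(1, 1 − 1.00 + 0.30) = min(1, 0.30) = 0.30
((r -> (p & p)) -> p) & ((r -> p) -> p) = max(0, 0.60 + 0.30 − 1) = max(0, -0.10) = 0.00
~~r -> (((r -> (p & p)) -> p) & ((r -> p) -> p)) = min(1, 1 − 0.30 + 0.00) = min(1, 0.70) = 0.70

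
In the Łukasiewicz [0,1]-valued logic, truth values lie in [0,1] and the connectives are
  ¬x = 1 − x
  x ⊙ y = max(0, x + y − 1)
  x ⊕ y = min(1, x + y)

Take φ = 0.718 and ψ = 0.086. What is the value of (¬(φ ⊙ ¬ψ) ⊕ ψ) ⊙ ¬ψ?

0.368

¬ψ = 1 − 0.086 = 0.914
φ ⊙ ¬ψ = max(0, 0.718 + 0.914 − 1) = max(0, 0.632) = 0.632
¬(φ ⊙ ¬ψ) = 1 − 0.632 = 0.368
¬(φ ⊙ ¬ψ) ⊕ ψ = min(1, 0.368 + 0.086) = min(1, 0.454) = 0.454
(¬(φ ⊙ ¬ψ) ⊕ ψ) ⊙ ¬ψ = max(0, 0.454 + 0.914 − 1) = max(0, 0.368) = 0.368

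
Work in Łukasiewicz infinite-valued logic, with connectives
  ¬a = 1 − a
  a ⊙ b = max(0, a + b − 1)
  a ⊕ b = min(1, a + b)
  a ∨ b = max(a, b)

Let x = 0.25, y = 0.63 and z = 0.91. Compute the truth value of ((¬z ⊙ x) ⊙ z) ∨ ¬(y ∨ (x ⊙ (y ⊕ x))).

0.37

¬z = 1 − 0.91 = 0.09
¬z ⊙ x = max(0, 0.09 + 0.25 − 1) = max(0, -0.66) = 0.00
(¬z ⊙ x) ⊙ z = max(0, 0.00 + 0.91 − 1) = max(0, -0.09) = 0.00
y ⊕ x = min(1, 0.63 + 0.25) = min(1, 0.88) = 0.88
x ⊙ (y ⊕ x) = max(0, 0.25 + 0.88 − 1) = max(0, 0.13) = 0.13
y ∨ (x ⊙ (y ⊕ x)) = max(0.63, 0.13) = 0.63
¬(y ∨ (x ⊙ (y ⊕ x))) = 1 − 0.63 = 0.37
((¬z ⊙ x) ⊙ z) ∨ ¬(y ∨ (x ⊙ (y ⊕ x))) = max(0.00, 0.37) = 0.37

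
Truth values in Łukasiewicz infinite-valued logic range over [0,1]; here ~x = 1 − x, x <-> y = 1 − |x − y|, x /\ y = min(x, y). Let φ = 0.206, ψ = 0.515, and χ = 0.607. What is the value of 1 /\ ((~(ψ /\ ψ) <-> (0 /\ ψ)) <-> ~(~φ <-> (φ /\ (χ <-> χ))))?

0.927

ψ /\ ψ = min(0.515, 0.515) = 0.515
~(ψ /\ ψ) = 1 − 0.515 = 0.485
0 /\ ψ = min(0.000, 0.515) = 0.000
~(ψ /\ ψ) <-> (0 /\ ψ) = 1 − |0.485 − 0.000| = 1 − 0.485 = 0.515
~φ = 1 − 0.206 = 0.794
χ <-> χ = 1 − |0.607 − 0.607| = 1 − 0.000 = 1.000
φ /\ (χ <-> χ) = min(0.206, 1.000) = 0.206
~φ <-> (φ /\ (χ <-> χ)) = 1 − |0.794 − 0.206| = 1 − 0.588 = 0.412
~(~φ <-> (φ /\ (χ <-> χ))) = 1 − 0.412 = 0.588
(~(ψ /\ ψ) <-> (0 /\ ψ)) <-> ~(~φ <-> (φ /\ (χ <-> χ))) = 1 − |0.515 − 0.588| = 1 − 0.073 = 0.927
1 /\ ((~(ψ /\ ψ) <-> (0 /\ ψ)) <-> ~(~φ <-> (φ /\ (χ <-> χ)))) = min(1.000, 0.927) = 0.927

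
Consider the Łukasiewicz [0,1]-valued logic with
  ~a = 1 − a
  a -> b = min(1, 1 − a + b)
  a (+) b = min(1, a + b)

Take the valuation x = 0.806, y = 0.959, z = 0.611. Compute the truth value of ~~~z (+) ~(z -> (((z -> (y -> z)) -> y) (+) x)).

~z = 1 − 0.611 = 0.389
~~z = 1 − 0.389 = 0.611
~~~z = 1 − 0.611 = 0.389
y -> z = min(1, 1 − 0.959 + 0.611) = min(1, 0.652) = 0.652
z -> (y -> z) = min(1, 1 − 0.611 + 0.652) = min(1, 1.041) = 1.000
(z -> (y -> z)) -> y = min(1, 1 − 1.000 + 0.959) = min(1, 0.959) = 0.959
((z -> (y -> z)) -> y) (+) x = min(1, 0.959 + 0.806) = min(1, 1.765) = 1.000
z -> (((z -> (y -> z)) -> y) (+) x) = min(1, 1 − 0.611 + 1.000) = min(1, 1.389) = 1.000
~(z -> (((z -> (y -> z)) -> y) (+) x)) = 1 − 1.000 = 0.000
~~~z (+) ~(z -> (((z -> (y -> z)) -> y) (+) x)) = min(1, 0.389 + 0.000) = min(1, 0.389) = 0.389

0.389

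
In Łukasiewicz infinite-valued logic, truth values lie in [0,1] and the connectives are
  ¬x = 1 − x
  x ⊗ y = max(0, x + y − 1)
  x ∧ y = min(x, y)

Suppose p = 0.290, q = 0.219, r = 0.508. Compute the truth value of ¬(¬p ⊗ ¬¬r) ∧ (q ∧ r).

0.219

¬p = 1 − 0.290 = 0.710
¬r = 1 − 0.508 = 0.492
¬¬r = 1 − 0.492 = 0.508
¬p ⊗ ¬¬r = max(0, 0.710 + 0.508 − 1) = max(0, 0.218) = 0.218
¬(¬p ⊗ ¬¬r) = 1 − 0.218 = 0.782
q ∧ r = min(0.219, 0.508) = 0.219
¬(¬p ⊗ ¬¬r) ∧ (q ∧ r) = min(0.782, 0.219) = 0.219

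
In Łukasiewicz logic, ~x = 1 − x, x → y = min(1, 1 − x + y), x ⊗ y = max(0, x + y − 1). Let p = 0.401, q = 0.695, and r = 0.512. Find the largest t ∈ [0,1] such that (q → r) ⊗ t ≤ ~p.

q → r = min(1, 1 − 0.695 + 0.512) = min(1, 0.817) = 0.817
So the left factor is q → r = 0.817.
~p = 1 − 0.401 = 0.599
So the right-hand bound is ~p = 0.599.
The residuum of the Łukasiewicz t-norm gives the supremum: min(1, 1 − 0.817 + 0.599).
1 − 0.817 + 0.599 = 0.782, so t = min(1, 0.782) = 0.782.
Check: 0.817 ⊗ 0.782 = max(0, 0.599) = 0.599 ≤ 0.599.

0.782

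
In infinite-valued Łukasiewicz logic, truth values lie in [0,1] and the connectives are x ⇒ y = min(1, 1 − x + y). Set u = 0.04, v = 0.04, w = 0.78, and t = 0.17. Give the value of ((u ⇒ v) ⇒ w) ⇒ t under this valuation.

u ⇒ v = min(1, 1 − 0.04 + 0.04) = min(1, 1.00) = 1.00
(u ⇒ v) ⇒ w = min(1, 1 − 1.00 + 0.78) = min(1, 0.78) = 0.78
((u ⇒ v) ⇒ w) ⇒ t = min(1, 1 − 0.78 + 0.17) = min(1, 0.39) = 0.39

0.39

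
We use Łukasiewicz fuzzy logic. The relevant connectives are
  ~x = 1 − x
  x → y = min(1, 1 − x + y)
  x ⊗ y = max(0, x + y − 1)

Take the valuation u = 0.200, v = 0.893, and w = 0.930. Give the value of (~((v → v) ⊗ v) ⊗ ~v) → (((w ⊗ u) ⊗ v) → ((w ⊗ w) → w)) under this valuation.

v → v = min(1, 1 − 0.893 + 0.893) = min(1, 1.000) = 1.000
(v → v) ⊗ v = max(0, 1.000 + 0.893 − 1) = max(0, 0.893) = 0.893
~((v → v) ⊗ v) = 1 − 0.893 = 0.107
~v = 1 − 0.893 = 0.107
~((v → v) ⊗ v) ⊗ ~v = max(0, 0.107 + 0.107 − 1) = max(0, -0.786) = 0.000
w ⊗ u = max(0, 0.930 + 0.200 − 1) = max(0, 0.130) = 0.130
(w ⊗ u) ⊗ v = max(0, 0.130 + 0.893 − 1) = max(0, 0.023) = 0.023
w ⊗ w = max(0, 0.930 + 0.930 − 1) = max(0, 0.860) = 0.860
(w ⊗ w) → w = min(1, 1 − 0.860 + 0.930) = min(1, 1.070) = 1.000
((w ⊗ u) ⊗ v) → ((w ⊗ w) → w) = min(1, 1 − 0.023 + 1.000) = min(1, 1.977) = 1.000
(~((v → v) ⊗ v) ⊗ ~v) → (((w ⊗ u) ⊗ v) → ((w ⊗ w) → w)) = min(1, 1 − 0.000 + 1.000) = min(1, 2.000) = 1.000

1.000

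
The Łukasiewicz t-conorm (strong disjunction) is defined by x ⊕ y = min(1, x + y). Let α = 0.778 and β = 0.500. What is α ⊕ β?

α ⊕ β = min(1, 0.778 + 0.500) = min(1, 1.278) = 1.000
For comparison, the Gödel t-conorm max(x, y) would give 0.778.

1.000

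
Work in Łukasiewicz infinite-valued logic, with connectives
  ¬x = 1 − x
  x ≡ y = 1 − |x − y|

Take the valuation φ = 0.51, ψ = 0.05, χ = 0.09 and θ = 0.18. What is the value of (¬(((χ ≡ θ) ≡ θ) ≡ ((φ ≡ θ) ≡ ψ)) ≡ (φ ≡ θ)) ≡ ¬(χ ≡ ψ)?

0.60

χ ≡ θ = 1 − |0.09 − 0.18| = 1 − 0.09 = 0.91
(χ ≡ θ) ≡ θ = 1 − |0.91 − 0.18| = 1 − 0.73 = 0.27
φ ≡ θ = 1 − |0.51 − 0.18| = 1 − 0.33 = 0.67
(φ ≡ θ) ≡ ψ = 1 − |0.67 − 0.05| = 1 − 0.62 = 0.38
((χ ≡ θ) ≡ θ) ≡ ((φ ≡ θ) ≡ ψ) = 1 − |0.27 − 0.38| = 1 − 0.11 = 0.89
¬(((χ ≡ θ) ≡ θ) ≡ ((φ ≡ θ) ≡ ψ)) = 1 − 0.89 = 0.11
¬(((χ ≡ θ) ≡ θ) ≡ ((φ ≡ θ) ≡ ψ)) ≡ (φ ≡ θ) = 1 − |0.11 − 0.67| = 1 − 0.56 = 0.44
χ ≡ ψ = 1 − |0.09 − 0.05| = 1 − 0.04 = 0.96
¬(χ ≡ ψ) = 1 − 0.96 = 0.04
(¬(((χ ≡ θ) ≡ θ) ≡ ((φ ≡ θ) ≡ ψ)) ≡ (φ ≡ θ)) ≡ ¬(χ ≡ ψ) = 1 − |0.44 − 0.04| = 1 − 0.40 = 0.60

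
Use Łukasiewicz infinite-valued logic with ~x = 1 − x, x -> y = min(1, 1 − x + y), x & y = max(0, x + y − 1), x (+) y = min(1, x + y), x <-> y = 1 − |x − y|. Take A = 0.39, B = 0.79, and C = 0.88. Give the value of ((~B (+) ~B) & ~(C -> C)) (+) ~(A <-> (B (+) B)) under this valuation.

~B = 1 − 0.79 = 0.21
~B (+) ~B = min(1, 0.21 + 0.21) = min(1, 0.42) = 0.42
C -> C = min(1, 1 − 0.88 + 0.88) = min(1, 1.00) = 1.00
~(C -> C) = 1 − 1.00 = 0.00
(~B (+) ~B) & ~(C -> C) = max(0, 0.42 + 0.00 − 1) = max(0, -0.58) = 0.00
B (+) B = min(1, 0.79 + 0.79) = min(1, 1.58) = 1.00
A <-> (B (+) B) = 1 − |0.39 − 1.00| = 1 − 0.61 = 0.39
~(A <-> (B (+) B)) = 1 − 0.39 = 0.61
((~B (+) ~B) & ~(C -> C)) (+) ~(A <-> (B (+) B)) = min(1, 0.00 + 0.61) = min(1, 0.61) = 0.61

0.61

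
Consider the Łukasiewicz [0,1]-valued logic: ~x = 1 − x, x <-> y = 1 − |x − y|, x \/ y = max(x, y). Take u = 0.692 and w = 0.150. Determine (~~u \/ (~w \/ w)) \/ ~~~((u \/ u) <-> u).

~u = 1 − 0.692 = 0.308
~~u = 1 − 0.308 = 0.692
~w = 1 − 0.150 = 0.850
~w \/ w = max(0.850, 0.150) = 0.850
~~u \/ (~w \/ w) = max(0.692, 0.850) = 0.850
u \/ u = max(0.692, 0.692) = 0.692
(u \/ u) <-> u = 1 − |0.692 − 0.692| = 1 − 0.000 = 1.000
~((u \/ u) <-> u) = 1 − 1.000 = 0.000
~~((u \/ u) <-> u) = 1 − 0.000 = 1.000
~~~((u \/ u) <-> u) = 1 − 1.000 = 0.000
(~~u \/ (~w \/ w)) \/ ~~~((u \/ u) <-> u) = max(0.850, 0.000) = 0.850

0.850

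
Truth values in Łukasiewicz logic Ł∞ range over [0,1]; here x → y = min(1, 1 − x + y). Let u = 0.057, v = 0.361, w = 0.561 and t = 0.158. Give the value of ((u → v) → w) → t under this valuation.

0.597

u → v = min(1, 1 − 0.057 + 0.361) = min(1, 1.304) = 1.000
(u → v) → w = min(1, 1 − 1.000 + 0.561) = min(1, 0.561) = 0.561
((u → v) → w) → t = min(1, 1 − 0.561 + 0.158) = min(1, 0.597) = 0.597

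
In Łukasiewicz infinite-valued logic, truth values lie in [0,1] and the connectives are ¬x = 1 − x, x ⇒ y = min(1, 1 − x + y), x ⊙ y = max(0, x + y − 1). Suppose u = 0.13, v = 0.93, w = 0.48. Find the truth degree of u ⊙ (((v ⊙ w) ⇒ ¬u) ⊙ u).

0.00

v ⊙ w = max(0, 0.93 + 0.48 − 1) = max(0, 0.41) = 0.41
¬u = 1 − 0.13 = 0.87
(v ⊙ w) ⇒ ¬u = min(1, 1 − 0.41 + 0.87) = min(1, 1.46) = 1.00
((v ⊙ w) ⇒ ¬u) ⊙ u = max(0, 1.00 + 0.13 − 1) = max(0, 0.13) = 0.13
u ⊙ (((v ⊙ w) ⇒ ¬u) ⊙ u) = max(0, 0.13 + 0.13 − 1) = max(0, -0.74) = 0.00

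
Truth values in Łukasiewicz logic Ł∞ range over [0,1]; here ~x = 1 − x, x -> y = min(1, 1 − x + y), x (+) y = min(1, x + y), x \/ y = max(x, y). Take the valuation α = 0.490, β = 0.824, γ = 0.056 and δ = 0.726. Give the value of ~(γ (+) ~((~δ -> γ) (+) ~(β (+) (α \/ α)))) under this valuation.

~δ = 1 − 0.726 = 0.274
~δ -> γ = min(1, 1 − 0.274 + 0.056) = min(1, 0.782) = 0.782
α \/ α = max(0.490, 0.490) = 0.490
β (+) (α \/ α) = min(1, 0.824 + 0.490) = min(1, 1.314) = 1.000
~(β (+) (α \/ α)) = 1 − 1.000 = 0.000
(~δ -> γ) (+) ~(β (+) (α \/ α)) = min(1, 0.782 + 0.000) = min(1, 0.782) = 0.782
~((~δ -> γ) (+) ~(β (+) (α \/ α))) = 1 − 0.782 = 0.218
γ (+) ~((~δ -> γ) (+) ~(β (+) (α \/ α))) = min(1, 0.056 + 0.218) = min(1, 0.274) = 0.274
~(γ (+) ~((~δ -> γ) (+) ~(β (+) (α \/ α)))) = 1 − 0.274 = 0.726

0.726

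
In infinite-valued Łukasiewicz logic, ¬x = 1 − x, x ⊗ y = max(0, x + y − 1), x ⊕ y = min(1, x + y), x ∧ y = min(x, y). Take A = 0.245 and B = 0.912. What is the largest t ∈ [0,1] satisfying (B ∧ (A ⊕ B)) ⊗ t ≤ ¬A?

0.843

A ⊕ B = min(1, 0.245 + 0.912) = min(1, 1.157) = 1.000
B ∧ (A ⊕ B) = min(0.912, 1.000) = 0.912
So the left factor is B ∧ (A ⊕ B) = 0.912.
¬A = 1 − 0.245 = 0.755
So the right-hand bound is ¬A = 0.755.
The residuum of the Łukasiewicz t-norm gives the supremum: min(1, 1 − 0.912 + 0.755).
1 − 0.912 + 0.755 = 0.843, so t = min(1, 0.843) = 0.843.
Check: 0.912 ⊗ 0.843 = max(0, 0.755) = 0.755 ≤ 0.755.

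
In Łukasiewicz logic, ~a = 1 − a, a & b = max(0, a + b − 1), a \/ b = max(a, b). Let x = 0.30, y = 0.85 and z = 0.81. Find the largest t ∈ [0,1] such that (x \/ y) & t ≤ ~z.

x \/ y = max(0.30, 0.85) = 0.85
So the left factor is x \/ y = 0.85.
~z = 1 − 0.81 = 0.19
So the right-hand bound is ~z = 0.19.
The residuum of the Łukasiewicz t-norm gives the supremum: min(1, 1 − 0.85 + 0.19).
1 − 0.85 + 0.19 = 0.34, so t = min(1, 0.34) = 0.34.
Check: 0.85 & 0.34 = max(0, 0.19) = 0.19 ≤ 0.19.

0.34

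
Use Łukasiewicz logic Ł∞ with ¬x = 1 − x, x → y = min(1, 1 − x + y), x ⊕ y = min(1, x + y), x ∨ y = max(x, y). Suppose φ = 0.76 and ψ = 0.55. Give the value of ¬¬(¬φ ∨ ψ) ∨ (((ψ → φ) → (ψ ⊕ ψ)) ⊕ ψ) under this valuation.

1.00

¬φ = 1 − 0.76 = 0.24
¬φ ∨ ψ = max(0.24, 0.55) = 0.55
¬(¬φ ∨ ψ) = 1 − 0.55 = 0.45
¬¬(¬φ ∨ ψ) = 1 − 0.45 = 0.55
ψ → φ = min(1, 1 − 0.55 + 0.76) = min(1, 1.21) = 1.00
ψ ⊕ ψ = min(1, 0.55 + 0.55) = min(1, 1.10) = 1.00
(ψ → φ) → (ψ ⊕ ψ) = min(1, 1 − 1.00 + 1.00) = min(1, 1.00) = 1.00
((ψ → φ) → (ψ ⊕ ψ)) ⊕ ψ = min(1, 1.00 + 0.55) = min(1, 1.55) = 1.00
¬¬(¬φ ∨ ψ) ∨ (((ψ → φ) → (ψ ⊕ ψ)) ⊕ ψ) = max(0.55, 1.00) = 1.00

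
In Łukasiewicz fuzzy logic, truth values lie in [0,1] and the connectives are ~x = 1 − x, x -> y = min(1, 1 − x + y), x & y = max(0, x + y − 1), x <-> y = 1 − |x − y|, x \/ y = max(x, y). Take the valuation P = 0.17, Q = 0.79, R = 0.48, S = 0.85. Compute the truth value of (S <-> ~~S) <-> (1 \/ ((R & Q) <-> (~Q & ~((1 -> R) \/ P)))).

~S = 1 − 0.85 = 0.15
~~S = 1 − 0.15 = 0.85
S <-> ~~S = 1 − |0.85 − 0.85| = 1 − 0.00 = 1.00
R & Q = max(0, 0.48 + 0.79 − 1) = max(0, 0.27) = 0.27
~Q = 1 − 0.79 = 0.21
1 -> R = min(1, 1 − 1.00 + 0.48) = min(1, 0.48) = 0.48
(1 -> R) \/ P = max(0.48, 0.17) = 0.48
~((1 -> R) \/ P) = 1 − 0.48 = 0.52
~Q & ~((1 -> R) \/ P) = max(0, 0.21 + 0.52 − 1) = max(0, -0.27) = 0.00
(R & Q) <-> (~Q & ~((1 -> R) \/ P)) = 1 − |0.27 − 0.00| = 1 − 0.27 = 0.73
1 \/ ((R & Q) <-> (~Q & ~((1 -> R) \/ P))) = max(1.00, 0.73) = 1.00
(S <-> ~~S) <-> (1 \/ ((R & Q) <-> (~Q & ~((1 -> R) \/ P)))) = 1 − |1.00 − 1.00| = 1 − 0.00 = 1.00

1.00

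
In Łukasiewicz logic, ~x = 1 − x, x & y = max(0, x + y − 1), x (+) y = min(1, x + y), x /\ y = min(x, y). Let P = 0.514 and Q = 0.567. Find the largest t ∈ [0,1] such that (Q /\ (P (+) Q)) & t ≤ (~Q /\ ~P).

0.866

P (+) Q = min(1, 0.514 + 0.567) = min(1, 1.081) = 1.000
Q /\ (P (+) Q) = min(0.567, 1.000) = 0.567
So the left factor is Q /\ (P (+) Q) = 0.567.
~Q = 1 − 0.567 = 0.433
~P = 1 − 0.514 = 0.486
~Q /\ ~P = min(0.433, 0.486) = 0.433
So the right-hand bound is ~Q /\ ~P = 0.433.
The residuum of the Łukasiewicz t-norm gives the supremum: min(1, 1 − 0.567 + 0.433).
1 − 0.567 + 0.433 = 0.866, so t = min(1, 0.866) = 0.866.
Check: 0.567 & 0.866 = max(0, 0.433) = 0.433 ≤ 0.433.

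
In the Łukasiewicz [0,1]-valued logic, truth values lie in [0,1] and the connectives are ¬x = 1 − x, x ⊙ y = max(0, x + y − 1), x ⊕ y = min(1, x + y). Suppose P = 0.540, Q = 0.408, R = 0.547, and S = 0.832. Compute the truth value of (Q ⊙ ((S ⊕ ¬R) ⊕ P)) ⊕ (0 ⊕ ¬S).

0.576

¬R = 1 − 0.547 = 0.453
S ⊕ ¬R = min(1, 0.832 + 0.453) = min(1, 1.285) = 1.000
(S ⊕ ¬R) ⊕ P = min(1, 1.000 + 0.540) = min(1, 1.540) = 1.000
Q ⊙ ((S ⊕ ¬R) ⊕ P) = max(0, 0.408 + 1.000 − 1) = max(0, 0.408) = 0.408
¬S = 1 − 0.832 = 0.168
0 ⊕ ¬S = min(1, 0.000 + 0.168) = min(1, 0.168) = 0.168
(Q ⊙ ((S ⊕ ¬R) ⊕ P)) ⊕ (0 ⊕ ¬S) = min(1, 0.408 + 0.168) = min(1, 0.576) = 0.576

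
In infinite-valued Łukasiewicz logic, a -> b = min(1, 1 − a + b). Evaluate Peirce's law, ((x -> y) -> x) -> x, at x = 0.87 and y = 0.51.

0.87

x -> y = min(1, 1 − 0.87 + 0.51) = min(1, 0.64) = 0.64
(x -> y) -> x = min(1, 1 − 0.64 + 0.87) = min(1, 1.23) = 1.00
((x -> y) -> x) -> x = min(1, 1 − 1.00 + 0.87) = min(1, 0.87) = 0.87
(The value 0.87 < 1 shows this instance is not satisfied; not a Ł∞-tautology in general.)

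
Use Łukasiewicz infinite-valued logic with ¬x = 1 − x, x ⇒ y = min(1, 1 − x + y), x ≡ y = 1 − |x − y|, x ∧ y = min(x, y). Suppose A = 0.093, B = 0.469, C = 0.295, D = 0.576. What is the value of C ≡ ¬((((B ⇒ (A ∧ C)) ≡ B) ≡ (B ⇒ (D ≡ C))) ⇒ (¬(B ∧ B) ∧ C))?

A ∧ C = min(0.093, 0.295) = 0.093
B ⇒ (A ∧ C) = min(1, 1 − 0.469 + 0.093) = min(1, 0.624) = 0.624
(B ⇒ (A ∧ C)) ≡ B = 1 − |0.624 − 0.469| = 1 − 0.155 = 0.845
D ≡ C = 1 − |0.576 − 0.295| = 1 − 0.281 = 0.719
B ⇒ (D ≡ C) = min(1, 1 − 0.469 + 0.719) = min(1, 1.250) = 1.000
((B ⇒ (A ∧ C)) ≡ B) ≡ (B ⇒ (D ≡ C)) = 1 − |0.845 − 1.000| = 1 − 0.155 = 0.845
B ∧ B = min(0.469, 0.469) = 0.469
¬(B ∧ B) = 1 − 0.469 = 0.531
¬(B ∧ B) ∧ C = min(0.531, 0.295) = 0.295
(((B ⇒ (A ∧ C)) ≡ B) ≡ (B ⇒ (D ≡ C))) ⇒ (¬(B ∧ B) ∧ C) = min(1, 1 − 0.845 + 0.295) = min(1, 0.450) = 0.450
¬((((B ⇒ (A ∧ C)) ≡ B) ≡ (B ⇒ (D ≡ C))) ⇒ (¬(B ∧ B) ∧ C)) = 1 − 0.450 = 0.550
C ≡ ¬((((B ⇒ (A ∧ C)) ≡ B) ≡ (B ⇒ (D ≡ C))) ⇒ (¬(B ∧ B) ∧ C)) = 1 − |0.295 − 0.550| = 1 − 0.255 = 0.745

0.745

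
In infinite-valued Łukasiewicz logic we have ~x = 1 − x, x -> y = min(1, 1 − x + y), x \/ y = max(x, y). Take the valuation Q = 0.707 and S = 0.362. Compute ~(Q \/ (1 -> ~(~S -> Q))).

0.293

~S = 1 − 0.362 = 0.638
~S -> Q = min(1, 1 − 0.638 + 0.707) = min(1, 1.069) = 1.000
~(~S -> Q) = 1 − 1.000 = 0.000
1 -> ~(~S -> Q) = min(1, 1 − 1.000 + 0.000) = min(1, 0.000) = 0.000
Q \/ (1 -> ~(~S -> Q)) = max(0.707, 0.000) = 0.707
~(Q \/ (1 -> ~(~S -> Q))) = 1 − 0.707 = 0.293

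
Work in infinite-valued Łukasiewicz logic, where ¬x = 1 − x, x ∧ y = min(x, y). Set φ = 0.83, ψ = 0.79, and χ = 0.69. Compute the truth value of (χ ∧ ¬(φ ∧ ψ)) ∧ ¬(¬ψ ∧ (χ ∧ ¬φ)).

0.21

φ ∧ ψ = min(0.83, 0.79) = 0.79
¬(φ ∧ ψ) = 1 − 0.79 = 0.21
χ ∧ ¬(φ ∧ ψ) = min(0.69, 0.21) = 0.21
¬ψ = 1 − 0.79 = 0.21
¬φ = 1 − 0.83 = 0.17
χ ∧ ¬φ = min(0.69, 0.17) = 0.17
¬ψ ∧ (χ ∧ ¬φ) = min(0.21, 0.17) = 0.17
¬(¬ψ ∧ (χ ∧ ¬φ)) = 1 − 0.17 = 0.83
(χ ∧ ¬(φ ∧ ψ)) ∧ ¬(¬ψ ∧ (χ ∧ ¬φ)) = min(0.21, 0.83) = 0.21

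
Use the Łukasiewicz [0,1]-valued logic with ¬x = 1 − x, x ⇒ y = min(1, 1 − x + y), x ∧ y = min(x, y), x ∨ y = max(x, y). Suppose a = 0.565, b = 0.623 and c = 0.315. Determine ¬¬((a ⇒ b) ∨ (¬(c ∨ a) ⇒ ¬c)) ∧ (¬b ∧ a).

a ⇒ b = min(1, 1 − 0.565 + 0.623) = min(1, 1.058) = 1.000
c ∨ a = max(0.315, 0.565) = 0.565
¬(c ∨ a) = 1 − 0.565 = 0.435
¬c = 1 − 0.315 = 0.685
¬(c ∨ a) ⇒ ¬c = min(1, 1 − 0.435 + 0.685) = min(1, 1.250) = 1.000
(a ⇒ b) ∨ (¬(c ∨ a) ⇒ ¬c) = max(1.000, 1.000) = 1.000
¬((a ⇒ b) ∨ (¬(c ∨ a) ⇒ ¬c)) = 1 − 1.000 = 0.000
¬¬((a ⇒ b) ∨ (¬(c ∨ a) ⇒ ¬c)) = 1 − 0.000 = 1.000
¬b = 1 − 0.623 = 0.377
¬b ∧ a = min(0.377, 0.565) = 0.377
¬¬((a ⇒ b) ∨ (¬(c ∨ a) ⇒ ¬c)) ∧ (¬b ∧ a) = min(1.000, 0.377) = 0.377

0.377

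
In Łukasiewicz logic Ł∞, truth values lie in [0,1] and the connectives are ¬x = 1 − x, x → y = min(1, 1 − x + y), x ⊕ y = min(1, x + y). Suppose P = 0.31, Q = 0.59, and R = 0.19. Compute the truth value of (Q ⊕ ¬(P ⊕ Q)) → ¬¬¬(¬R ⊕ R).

P ⊕ Q = min(1, 0.31 + 0.59) = min(1, 0.90) = 0.90
¬(P ⊕ Q) = 1 − 0.90 = 0.10
Q ⊕ ¬(P ⊕ Q) = min(1, 0.59 + 0.10) = min(1, 0.69) = 0.69
¬R = 1 − 0.19 = 0.81
¬R ⊕ R = min(1, 0.81 + 0.19) = min(1, 1.00) = 1.00
¬(¬R ⊕ R) = 1 − 1.00 = 0.00
¬¬(¬R ⊕ R) = 1 − 0.00 = 1.00
¬¬¬(¬R ⊕ R) = 1 − 1.00 = 0.00
(Q ⊕ ¬(P ⊕ Q)) → ¬¬¬(¬R ⊕ R) = min(1, 1 − 0.69 + 0.00) = min(1, 0.31) = 0.31

0.31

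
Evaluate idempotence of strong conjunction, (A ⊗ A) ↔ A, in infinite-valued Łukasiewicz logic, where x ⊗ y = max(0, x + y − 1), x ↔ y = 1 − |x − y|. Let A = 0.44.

A ⊗ A = max(0, 0.44 + 0.44 − 1) = max(0, -0.12) = 0.00
(A ⊗ A) ↔ A = 1 − |0.00 − 0.44| = 1 − 0.44 = 0.56
(The value 0.56 < 1 shows this instance is not satisfied; fails in Ł∞ since a ⊗ a = max(0, 2a−1) ≠ a in general.)

0.56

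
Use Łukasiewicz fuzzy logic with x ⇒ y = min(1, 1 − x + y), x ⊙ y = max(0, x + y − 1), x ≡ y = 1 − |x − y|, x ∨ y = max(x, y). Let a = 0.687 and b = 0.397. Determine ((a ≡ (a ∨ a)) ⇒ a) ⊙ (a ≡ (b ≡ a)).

0.664

a ∨ a = max(0.687, 0.687) = 0.687
a ≡ (a ∨ a) = 1 − |0.687 − 0.687| = 1 − 0.000 = 1.000
(a ≡ (a ∨ a)) ⇒ a = min(1, 1 − 1.000 + 0.687) = min(1, 0.687) = 0.687
b ≡ a = 1 − |0.397 − 0.687| = 1 − 0.290 = 0.710
a ≡ (b ≡ a) = 1 − |0.687 − 0.710| = 1 − 0.023 = 0.977
((a ≡ (a ∨ a)) ⇒ a) ⊙ (a ≡ (b ≡ a)) = max(0, 0.687 + 0.977 − 1) = max(0, 0.664) = 0.664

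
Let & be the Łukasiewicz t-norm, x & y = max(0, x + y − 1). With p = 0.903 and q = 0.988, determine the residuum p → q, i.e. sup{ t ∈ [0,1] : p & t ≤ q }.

The residuum of the Łukasiewicz t-norm gives the supremum: min(1, 1 − 0.903 + 0.988).
1 − 0.903 + 0.988 = 1.085, so t = min(1, 1.085) = 1.000.
Check: 0.903 & 1.000 = max(0, 0.903) = 0.903 ≤ 0.988.

1.000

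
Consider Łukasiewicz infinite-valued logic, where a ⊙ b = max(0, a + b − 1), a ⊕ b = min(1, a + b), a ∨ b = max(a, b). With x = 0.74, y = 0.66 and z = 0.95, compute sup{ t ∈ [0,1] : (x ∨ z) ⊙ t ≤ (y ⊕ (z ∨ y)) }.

1.00

x ∨ z = max(0.74, 0.95) = 0.95
So the left factor is x ∨ z = 0.95.
z ∨ y = max(0.95, 0.66) = 0.95
y ⊕ (z ∨ y) = min(1, 0.66 + 0.95) = min(1, 1.61) = 1.00
So the right-hand bound is y ⊕ (z ∨ y) = 1.00.
The residuum of the Łukasiewicz t-norm gives the supremum: min(1, 1 − 0.95 + 1.00).
1 − 0.95 + 1.00 = 1.05, so t = min(1, 1.05) = 1.00.
Check: 0.95 ⊙ 1.00 = max(0, 0.95) = 0.95 ≤ 1.00.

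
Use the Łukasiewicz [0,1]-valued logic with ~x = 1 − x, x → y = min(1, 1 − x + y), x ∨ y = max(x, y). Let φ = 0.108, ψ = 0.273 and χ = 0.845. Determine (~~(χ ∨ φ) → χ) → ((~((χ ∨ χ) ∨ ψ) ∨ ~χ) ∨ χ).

0.845

χ ∨ φ = max(0.845, 0.108) = 0.845
~(χ ∨ φ) = 1 − 0.845 = 0.155
~~(χ ∨ φ) = 1 − 0.155 = 0.845
~~(χ ∨ φ) → χ = min(1, 1 − 0.845 + 0.845) = min(1, 1.000) = 1.000
χ ∨ χ = max(0.845, 0.845) = 0.845
(χ ∨ χ) ∨ ψ = max(0.845, 0.273) = 0.845
~((χ ∨ χ) ∨ ψ) = 1 − 0.845 = 0.155
~χ = 1 − 0.845 = 0.155
~((χ ∨ χ) ∨ ψ) ∨ ~χ = max(0.155, 0.155) = 0.155
(~((χ ∨ χ) ∨ ψ) ∨ ~χ) ∨ χ = max(0.155, 0.845) = 0.845
(~~(χ ∨ φ) → χ) → ((~((χ ∨ χ) ∨ ψ) ∨ ~χ) ∨ χ) = min(1, 1 − 1.000 + 0.845) = min(1, 0.845) = 0.845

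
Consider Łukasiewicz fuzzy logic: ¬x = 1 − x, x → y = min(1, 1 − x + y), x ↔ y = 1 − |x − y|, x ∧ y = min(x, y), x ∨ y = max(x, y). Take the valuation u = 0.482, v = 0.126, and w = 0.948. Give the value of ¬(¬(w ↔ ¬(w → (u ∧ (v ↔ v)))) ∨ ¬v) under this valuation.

v ↔ v = 1 − |0.126 − 0.126| = 1 − 0.000 = 1.000
u ∧ (v ↔ v) = min(0.482, 1.000) = 0.482
w → (u ∧ (v ↔ v)) = min(1, 1 − 0.948 + 0.482) = min(1, 0.534) = 0.534
¬(w → (u ∧ (v ↔ v))) = 1 − 0.534 = 0.466
w ↔ ¬(w → (u ∧ (v ↔ v))) = 1 − |0.948 − 0.466| = 1 − 0.482 = 0.518
¬(w ↔ ¬(w → (u ∧ (v ↔ v)))) = 1 − 0.518 = 0.482
¬v = 1 − 0.126 = 0.874
¬(w ↔ ¬(w → (u ∧ (v ↔ v)))) ∨ ¬v = max(0.482, 0.874) = 0.874
¬(¬(w ↔ ¬(w → (u ∧ (v ↔ v)))) ∨ ¬v) = 1 − 0.874 = 0.126

0.126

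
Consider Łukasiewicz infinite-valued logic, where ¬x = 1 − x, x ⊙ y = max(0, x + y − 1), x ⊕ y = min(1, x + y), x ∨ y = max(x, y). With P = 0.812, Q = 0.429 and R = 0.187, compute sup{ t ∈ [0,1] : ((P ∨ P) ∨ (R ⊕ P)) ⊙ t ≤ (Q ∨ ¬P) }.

P ∨ P = max(0.812, 0.812) = 0.812
R ⊕ P = min(1, 0.187 + 0.812) = min(1, 0.999) = 0.999
(P ∨ P) ∨ (R ⊕ P) = max(0.812, 0.999) = 0.999
So the left factor is (P ∨ P) ∨ (R ⊕ P) = 0.999.
¬P = 1 − 0.812 = 0.188
Q ∨ ¬P = max(0.429, 0.188) = 0.429
So the right-hand bound is Q ∨ ¬P = 0.429.
The residuum of the Łukasiewicz t-norm gives the supremum: min(1, 1 − 0.999 + 0.429).
1 − 0.999 + 0.429 = 0.430, so t = min(1, 0.430) = 0.430.
Check: 0.999 ⊙ 0.430 = max(0, 0.429) = 0.429 ≤ 0.429.

0.430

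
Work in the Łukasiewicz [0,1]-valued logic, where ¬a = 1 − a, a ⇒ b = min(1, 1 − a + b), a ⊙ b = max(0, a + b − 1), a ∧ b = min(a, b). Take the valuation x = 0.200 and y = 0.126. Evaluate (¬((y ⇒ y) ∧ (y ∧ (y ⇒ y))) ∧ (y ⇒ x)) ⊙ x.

y ⇒ y = min(1, 1 − 0.126 + 0.126) = min(1, 1.000) = 1.000
y ∧ (y ⇒ y) = min(0.126, 1.000) = 0.126
(y ⇒ y) ∧ (y ∧ (y ⇒ y)) = min(1.000, 0.126) = 0.126
¬((y ⇒ y) ∧ (y ∧ (y ⇒ y))) = 1 − 0.126 = 0.874
y ⇒ x = min(1, 1 − 0.126 + 0.200) = min(1, 1.074) = 1.000
¬((y ⇒ y) ∧ (y ∧ (y ⇒ y))) ∧ (y ⇒ x) = min(0.874, 1.000) = 0.874
(¬((y ⇒ y) ∧ (y ∧ (y ⇒ y))) ∧ (y ⇒ x)) ⊙ x = max(0, 0.874 + 0.200 − 1) = max(0, 0.074) = 0.074

0.074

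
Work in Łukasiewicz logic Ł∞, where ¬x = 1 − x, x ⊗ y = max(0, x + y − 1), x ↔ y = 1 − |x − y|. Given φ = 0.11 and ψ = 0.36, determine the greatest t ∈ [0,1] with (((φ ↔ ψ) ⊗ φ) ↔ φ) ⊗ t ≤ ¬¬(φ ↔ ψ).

0.86

φ ↔ ψ = 1 − |0.11 − 0.36| = 1 − 0.25 = 0.75
(φ ↔ ψ) ⊗ φ = max(0, 0.75 + 0.11 − 1) = max(0, -0.14) = 0.00
((φ ↔ ψ) ⊗ φ) ↔ φ = 1 − |0.00 − 0.11| = 1 − 0.11 = 0.89
So the left factor is ((φ ↔ ψ) ⊗ φ) ↔ φ = 0.89.
¬(φ ↔ ψ) = 1 − 0.75 = 0.25
¬¬(φ ↔ ψ) = 1 − 0.25 = 0.75
So the right-hand bound is ¬¬(φ ↔ ψ) = 0.75.
The residuum of the Łukasiewicz t-norm gives the supremum: min(1, 1 − 0.89 + 0.75).
1 − 0.89 + 0.75 = 0.86, so t = min(1, 0.86) = 0.86.
Check: 0.89 ⊗ 0.86 = max(0, 0.75) = 0.75 ≤ 0.75.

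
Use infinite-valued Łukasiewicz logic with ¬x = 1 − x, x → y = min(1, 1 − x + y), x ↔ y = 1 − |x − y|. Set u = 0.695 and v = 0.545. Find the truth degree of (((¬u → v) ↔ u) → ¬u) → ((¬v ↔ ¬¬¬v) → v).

¬u = 1 − 0.695 = 0.305
¬u → v = min(1, 1 − 0.305 + 0.545) = min(1, 1.240) = 1.000
(¬u → v) ↔ u = 1 − |1.000 − 0.695| = 1 − 0.305 = 0.695
((¬u → v) ↔ u) → ¬u = min(1, 1 − 0.695 + 0.305) = min(1, 0.610) = 0.610
¬v = 1 − 0.545 = 0.455
¬¬v = 1 − 0.455 = 0.545
¬¬¬v = 1 − 0.545 = 0.455
¬v ↔ ¬¬¬v = 1 − |0.455 − 0.455| = 1 − 0.000 = 1.000
(¬v ↔ ¬¬¬v) → v = min(1, 1 − 1.000 + 0.545) = min(1, 0.545) = 0.545
(((¬u → v) ↔ u) → ¬u) → ((¬v ↔ ¬¬¬v) → v) = min(1, 1 − 0.610 + 0.545) = min(1, 0.935) = 0.935

0.935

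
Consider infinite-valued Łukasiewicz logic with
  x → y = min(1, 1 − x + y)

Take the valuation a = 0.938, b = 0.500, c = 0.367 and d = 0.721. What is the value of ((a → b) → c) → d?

0.916

a → b = min(1, 1 − 0.938 + 0.500) = min(1, 0.562) = 0.562
(a → b) → c = min(1, 1 − 0.562 + 0.367) = min(1, 0.805) = 0.805
((a → b) → c) → d = min(1, 1 − 0.805 + 0.721) = min(1, 0.916) = 0.916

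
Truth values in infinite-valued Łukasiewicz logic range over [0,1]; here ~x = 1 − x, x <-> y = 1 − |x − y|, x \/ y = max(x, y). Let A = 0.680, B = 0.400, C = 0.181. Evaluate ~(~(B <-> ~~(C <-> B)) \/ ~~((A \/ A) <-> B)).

0.280

C <-> B = 1 − |0.181 − 0.400| = 1 − 0.219 = 0.781
~(C <-> B) = 1 − 0.781 = 0.219
~~(C <-> B) = 1 − 0.219 = 0.781
B <-> ~~(C <-> B) = 1 − |0.400 − 0.781| = 1 − 0.381 = 0.619
~(B <-> ~~(C <-> B)) = 1 − 0.619 = 0.381
A \/ A = max(0.680, 0.680) = 0.680
(A \/ A) <-> B = 1 − |0.680 − 0.400| = 1 − 0.280 = 0.720
~((A \/ A) <-> B) = 1 − 0.720 = 0.280
~~((A \/ A) <-> B) = 1 − 0.280 = 0.720
~(B <-> ~~(C <-> B)) \/ ~~((A \/ A) <-> B) = max(0.381, 0.720) = 0.720
~(~(B <-> ~~(C <-> B)) \/ ~~((A \/ A) <-> B)) = 1 − 0.720 = 0.280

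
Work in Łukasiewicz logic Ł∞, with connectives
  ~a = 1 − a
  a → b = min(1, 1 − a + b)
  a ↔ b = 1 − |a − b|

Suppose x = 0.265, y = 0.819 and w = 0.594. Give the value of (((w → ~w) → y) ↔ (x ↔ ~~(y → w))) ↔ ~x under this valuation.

0.755

~w = 1 − 0.594 = 0.406
w → ~w = min(1, 1 − 0.594 + 0.406) = min(1, 0.812) = 0.812
(w → ~w) → y = min(1, 1 − 0.812 + 0.819) = min(1, 1.007) = 1.000
y → w = min(1, 1 − 0.819 + 0.594) = min(1, 0.775) = 0.775
~(y → w) = 1 − 0.775 = 0.225
~~(y → w) = 1 − 0.225 = 0.775
x ↔ ~~(y → w) = 1 − |0.265 − 0.775| = 1 − 0.510 = 0.490
((w → ~w) → y) ↔ (x ↔ ~~(y → w)) = 1 − |1.000 − 0.490| = 1 − 0.510 = 0.490
~x = 1 − 0.265 = 0.735
(((w → ~w) → y) ↔ (x ↔ ~~(y → w))) ↔ ~x = 1 − |0.490 − 0.735| = 1 − 0.245 = 0.755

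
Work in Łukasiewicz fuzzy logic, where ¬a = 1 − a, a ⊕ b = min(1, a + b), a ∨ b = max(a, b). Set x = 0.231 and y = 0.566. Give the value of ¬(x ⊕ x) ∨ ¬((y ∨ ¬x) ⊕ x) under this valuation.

x ⊕ x = min(1, 0.231 + 0.231) = min(1, 0.462) = 0.462
¬(x ⊕ x) = 1 − 0.462 = 0.538
¬x = 1 − 0.231 = 0.769
y ∨ ¬x = max(0.566, 0.769) = 0.769
(y ∨ ¬x) ⊕ x = min(1, 0.769 + 0.231) = min(1, 1.000) = 1.000
¬((y ∨ ¬x) ⊕ x) = 1 − 1.000 = 0.000
¬(x ⊕ x) ∨ ¬((y ∨ ¬x) ⊕ x) = max(0.538, 0.000) = 0.538

0.538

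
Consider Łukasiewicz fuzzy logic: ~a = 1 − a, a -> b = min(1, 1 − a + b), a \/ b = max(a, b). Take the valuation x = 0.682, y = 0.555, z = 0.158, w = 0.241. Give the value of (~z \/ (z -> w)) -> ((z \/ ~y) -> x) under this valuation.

~z = 1 − 0.158 = 0.842
z -> w = min(1, 1 − 0.158 + 0.241) = min(1, 1.083) = 1.000
~z \/ (z -> w) = max(0.842, 1.000) = 1.000
~y = 1 − 0.555 = 0.445
z \/ ~y = max(0.158, 0.445) = 0.445
(z \/ ~y) -> x = min(1, 1 − 0.445 + 0.682) = min(1, 1.237) = 1.000
(~z \/ (z -> w)) -> ((z \/ ~y) -> x) = min(1, 1 − 1.000 + 1.000) = min(1, 1.000) = 1.000

1.000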